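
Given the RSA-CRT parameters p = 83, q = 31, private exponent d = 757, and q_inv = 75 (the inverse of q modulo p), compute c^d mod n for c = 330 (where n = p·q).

d_p = d mod (p−1) = 757 mod 82 = 19; d_q = d mod (q−1) = 7.
m₁ = c^(d_p) mod p: c ≡ 81 (mod 83), and 81^19 mod 83 = 23.
m₂ = c^(d_q) mod q: c ≡ 20 (mod 31), and 20^7 mod 31 = 18.
h = q_inv·(m₁ − m₂) mod p = 75·(23 − 18) mod 83 = 43.
m = m₂ + h·q = 18 + 43·31 = 1351.

1351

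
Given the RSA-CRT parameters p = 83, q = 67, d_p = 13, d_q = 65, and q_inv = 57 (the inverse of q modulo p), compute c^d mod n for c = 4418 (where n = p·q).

m₁ = c^(d_p) mod p: c ≡ 19 (mod 83), and 19^13 mod 83 = 57.
m₂ = c^(d_q) mod q: c ≡ 63 (mod 67), and 63^65 mod 67 = 50.
h = q_inv·(m₁ − m₂) mod p = 57·(57 − 50) mod 83 = 67.
m = m₂ + h·q = 50 + 67·67 = 4539.

4539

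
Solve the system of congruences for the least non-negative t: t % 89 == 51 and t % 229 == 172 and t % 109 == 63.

The moduli are pairwise coprime; N = 89·229·109 = 2221529.
N/89 = 24961; 24961 ≡ 41 (mod 89); 41·76 ≡ 1, so inverse 76.
N/229 = 9701; 9701 ≡ 83 (mod 229); 83·149 ≡ 1, so inverse 149.
N/109 = 20381; 20381 ≡ 107 (mod 109); 107·54 ≡ 1, so inverse 54.
t ≡ 51·24961·76 + 172·9701·149 + 63·20381·54 = 414702226.
414702226 mod 2221529 = 1497832.

1497832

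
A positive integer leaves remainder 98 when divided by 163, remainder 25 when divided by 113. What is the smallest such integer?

From t ≡ 98 (mod 163) write t = 98 + 163s. Substituting into t ≡ 25 (mod 113) gives 163s ≡ 40 (mod 113), and since 50⁻¹ ≡ 52 (mod 113), s ≡ 46. Hence t ≡ 98 + 163·46 = 7596 (mod 18419).

7596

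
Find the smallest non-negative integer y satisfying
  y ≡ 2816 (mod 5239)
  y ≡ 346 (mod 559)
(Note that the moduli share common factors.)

gcd(5239, 559) = 13 and 13 | (346 − 2816), so the pair is consistent; merging gives y ≡ 81401 (mod 225277), where 225277 = lcm(5239, 559).
The solution is unique modulo lcm(5239, 559) = 225277.

81401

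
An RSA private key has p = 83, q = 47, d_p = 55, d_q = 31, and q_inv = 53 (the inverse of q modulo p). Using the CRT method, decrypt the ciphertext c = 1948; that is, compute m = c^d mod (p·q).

1341

m₁ = c^(d_p) mod p: c ≡ 39 (mod 83), and 39^55 mod 83 = 13.
m₂ = c^(d_q) mod q: c ≡ 21 (mod 47), and 21^31 mod 47 = 25.
h = q_inv·(m₁ − m₂) mod p = 53·(13 − 25) mod 83 = 28.
m = m₂ + h·q = 25 + 28·47 = 1341.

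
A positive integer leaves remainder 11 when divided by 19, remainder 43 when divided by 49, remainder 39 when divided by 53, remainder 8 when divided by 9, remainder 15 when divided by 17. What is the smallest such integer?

5734268

From x ≡ 11 (mod 19) write x = 11 + 19t. Substituting into x ≡ 43 (mod 49) gives 19t ≡ 32 (mod 49), and since 19⁻¹ ≡ 31 (mod 49), t ≡ 12. Hence x ≡ 11 + 19·12 = 239 (mod 931).
From x ≡ 239 (mod 931) write x = 239 + 931t. Substituting into x ≡ 39 (mod 53) gives 931t ≡ 12 (mod 53), and since 30⁻¹ ≡ 23 (mod 53), t ≡ 11. Hence x ≡ 239 + 931·11 = 10480 (mod 49343).
From x ≡ 10480 (mod 49343) write x = 10480 + 49343t. Substituting into x ≡ 8 (mod 9) gives 49343t ≡ 4 (mod 9), and since 5⁻¹ ≡ 2 (mod 9), t ≡ 8. Hence x ≡ 10480 + 49343·8 = 405224 (mod 444087).
From x ≡ 405224 (mod 444087) write x = 405224 + 444087t. Substituting into x ≡ 15 (mod 17) gives 444087t ≡ 3 (mod 17), and since 13⁻¹ ≡ 4 (mod 17), t ≡ 12. Hence x ≡ 405224 + 444087·12 = 5734268 (mod 7549479).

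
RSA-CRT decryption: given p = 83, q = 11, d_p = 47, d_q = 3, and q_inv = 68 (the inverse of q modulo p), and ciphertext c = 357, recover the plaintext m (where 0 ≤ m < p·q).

26

m₁ = c^(d_p) mod p: c ≡ 25 (mod 83), and 25^47 mod 83 = 26.
m₂ = c^(d_q) mod q: c ≡ 5 (mod 11), and 5^3 mod 11 = 4.
h = q_inv·(m₁ − m₂) mod p = 68·(26 − 4) mod 83 = 2.
m = m₂ + h·q = 4 + 2·11 = 26.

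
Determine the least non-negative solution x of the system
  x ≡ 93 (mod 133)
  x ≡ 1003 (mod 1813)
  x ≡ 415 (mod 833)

147856

Combine the congruences pairwise.
gcd(133, 1813) = 7 and 7 | (1003 − 93), so the pair is consistent; merging gives x ≡ 10068 (mod 34447), where 34447 = lcm(133, 1813).
gcd(34447, 833) = 49 and 49 | (415 − 10068), so the pair is consistent; merging gives x ≡ 147856 (mod 585599), where 585599 = lcm(34447, 833).
The solution is unique modulo lcm(133, 1813, 833) = 585599.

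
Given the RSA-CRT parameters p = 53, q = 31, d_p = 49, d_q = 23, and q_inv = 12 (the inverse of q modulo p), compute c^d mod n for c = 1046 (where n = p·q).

m₁ = c^(d_p) mod p: c ≡ 39 (mod 53), and 39^49 mod 53 = 31.
m₂ = c^(d_q) mod q: c ≡ 23 (mod 31), and 23^23 mod 31 = 15.
h = q_inv·(m₁ − m₂) mod p = 12·(31 − 15) mod 53 = 33.
m = m₂ + h·q = 15 + 33·31 = 1038.

1038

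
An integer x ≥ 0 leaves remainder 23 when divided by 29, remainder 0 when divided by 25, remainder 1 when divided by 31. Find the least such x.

15625

From x ≡ 23 (mod 29) write x = 23 + 29t. Substituting into x ≡ 0 (mod 25) gives 29t ≡ 2 (mod 25), and since 4⁻¹ ≡ 19 (mod 25), t ≡ 13. Hence x ≡ 23 + 29·13 = 400 (mod 725).
From x ≡ 400 (mod 725) write x = 400 + 725t. Substituting into x ≡ 1 (mod 31) gives 725t ≡ 4 (mod 31), and since 12⁻¹ ≡ 13 (mod 31), t ≡ 21. Hence x ≡ 400 + 725·21 = 15625 (mod 22475).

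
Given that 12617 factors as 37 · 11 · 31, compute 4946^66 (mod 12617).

4503

Mod 37: 4946 ≡ 25; by Fermat, exponent reduces to 66 mod 36 = 30; 25^30 ≡ 26 (mod 37).
Mod 11: 4946 ≡ 7; by Fermat, exponent reduces to 66 mod 10 = 6; 7^6 ≡ 4 (mod 11).
Mod 31: 4946 ≡ 17; by Fermat, exponent reduces to 66 mod 30 = 6; 17^6 ≡ 8 (mod 31).
Combine by CRT: x ≡ 26 (mod 37), x ≡ 4 (mod 11), x ≡ 8 (mod 31) ⇒ x ≡ 4503 (mod 12617).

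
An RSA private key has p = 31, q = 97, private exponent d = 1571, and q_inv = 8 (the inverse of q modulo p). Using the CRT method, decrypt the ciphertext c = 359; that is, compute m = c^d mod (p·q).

276

d_p = d mod (p−1) = 1571 mod 30 = 11; d_q = d mod (q−1) = 35.
m₁ = c^(d_p) mod p: c ≡ 18 (mod 31), and 18^11 mod 31 = 28.
m₂ = c^(d_q) mod q: c ≡ 68 (mod 97), and 68^35 mod 97 = 82.
h = q_inv·(m₁ − m₂) mod p = 8·(28 − 82) mod 31 = 2.
m = m₂ + h·q = 82 + 2·97 = 276.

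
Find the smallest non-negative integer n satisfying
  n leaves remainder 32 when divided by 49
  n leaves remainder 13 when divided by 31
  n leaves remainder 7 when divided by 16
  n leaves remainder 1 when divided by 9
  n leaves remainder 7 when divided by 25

5232007

The moduli are pairwise coprime; M = 49·31·16·9·25 = 5468400.
M/49 = 111600; 111600 ≡ 27 (mod 49); 27·20 ≡ 1, so inverse 20.
M/31 = 176400; 176400 ≡ 10 (mod 31); 10·28 ≡ 1, so inverse 28.
M/16 = 341775; 341775 ≡ 15 (mod 16); 15·15 ≡ 1, so inverse 15.
M/9 = 607600; 607600 ≡ 1 (mod 9), inverse 1.
M/25 = 218736; 218736 ≡ 11 (mod 25); 11·16 ≡ 1, so inverse 16.
n ≡ 32·111600·20 + 13·176400·28 + 7·341775·15 + 1·607600·1 + 7·218736·16 = 196626007.
196626007 mod 5468400 = 5232007.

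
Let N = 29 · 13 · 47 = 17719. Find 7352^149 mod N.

2897

Mod 29: 7352 ≡ 15; by Fermat, exponent reduces to 149 mod 28 = 9; 15^9 ≡ 26 (mod 29).
Mod 13: 7352 ≡ 7; by Fermat, exponent reduces to 149 mod 12 = 5; 7^5 ≡ 11 (mod 13).
Mod 47: 7352 ≡ 20; by Fermat, exponent reduces to 149 mod 46 = 11; 20^11 ≡ 30 (mod 47).
Combine by CRT: x ≡ 26 (mod 29), x ≡ 11 (mod 13), x ≡ 30 (mod 47) ⇒ x ≡ 2897 (mod 17719).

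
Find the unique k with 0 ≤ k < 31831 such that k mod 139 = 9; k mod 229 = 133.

Combine the congruences pairwise.
From k ≡ 9 (mod 139) write k = 9 + 139t. Substituting into k ≡ 133 (mod 229) gives 139t ≡ 124 (mod 229), and since 139⁻¹ ≡ 201 (mod 229), t ≡ 192. Hence k ≡ 9 + 139·192 = 26697 (mod 31831).

26697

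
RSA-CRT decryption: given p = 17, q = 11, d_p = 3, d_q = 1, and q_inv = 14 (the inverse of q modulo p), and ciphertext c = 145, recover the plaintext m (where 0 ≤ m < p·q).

134

m₁ = c^(d_p) mod p: c ≡ 9 (mod 17), and 9^3 mod 17 = 15.
m₂ = c^(d_q) mod q: c ≡ 2 (mod 11), and 2^1 mod 11 = 2.
h = q_inv·(m₁ − m₂) mod p = 14·(15 − 2) mod 17 = 12.
m = m₂ + h·q = 2 + 12·11 = 134.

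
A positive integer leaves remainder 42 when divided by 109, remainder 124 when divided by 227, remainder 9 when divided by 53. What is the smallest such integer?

495665

The moduli are pairwise coprime; N = 109·227·53 = 1311379.
N/109 = 12031; 12031 ≡ 41 (mod 109); 41·8 ≡ 1, so inverse 8.
N/227 = 5777; 5777 ≡ 102 (mod 227); 102·69 ≡ 1, so inverse 69.
N/53 = 24743; 24743 ≡ 45 (mod 53); 45·33 ≡ 1, so inverse 33.
m ≡ 42·12031·8 + 124·5777·69 + 9·24743·33 = 60819099.
60819099 mod 1311379 = 495665.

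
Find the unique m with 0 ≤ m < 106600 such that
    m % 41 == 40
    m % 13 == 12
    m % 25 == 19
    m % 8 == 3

74619

Combine the congruences pairwise.
From m ≡ 40 (mod 41) write m = 40 + 41t. Substituting into m ≡ 12 (mod 13) gives 41t ≡ 11 (mod 13), and since 2⁻¹ ≡ 7 (mod 13), t ≡ 12. Hence m ≡ 40 + 41·12 = 532 (mod 533).
From m ≡ 532 (mod 533) write m = 532 + 533t. Substituting into m ≡ 19 (mod 25) gives 533t ≡ 12 (mod 25), and since 8⁻¹ ≡ 22 (mod 25), t ≡ 14. Hence m ≡ 532 + 533·14 = 7994 (mod 13325).
From m ≡ 7994 (mod 13325) write m = 7994 + 13325t. Substituting into m ≡ 3 (mod 8) gives 13325t ≡ 1 (mod 8), and since 5⁻¹ ≡ 5 (mod 8), t ≡ 5. Hence m ≡ 7994 + 13325·5 = 74619 (mod 106600).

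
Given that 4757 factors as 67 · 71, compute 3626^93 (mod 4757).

Mod 67: 3626 ≡ 8; by Fermat, exponent reduces to 93 mod 66 = 27; 8^27 ≡ 5 (mod 67).
Mod 71: 3626 ≡ 5; by Fermat, exponent reduces to 93 mod 70 = 23; 5^23 ≡ 54 (mod 71).
Combine by CRT: x ≡ 5 (mod 67), x ≡ 54 (mod 71) ⇒ x ≡ 2752 (mod 4757).

2752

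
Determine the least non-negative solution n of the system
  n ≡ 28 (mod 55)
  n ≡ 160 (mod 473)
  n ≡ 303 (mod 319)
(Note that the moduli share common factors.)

29013

Combine the congruences pairwise.
gcd(55, 473) = 11 and 11 | (160 − 28), so the pair is consistent; merging gives n ≡ 633 (mod 2365), where 2365 = lcm(55, 473).
gcd(2365, 319) = 11 and 11 | (303 − 633), so the pair is consistent; merging gives n ≡ 29013 (mod 68585), where 68585 = lcm(2365, 319).
The solution is unique modulo lcm(55, 473, 319) = 68585.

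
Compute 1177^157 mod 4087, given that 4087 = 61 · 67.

Mod 61: 1177 ≡ 18; by Fermat, exponent reduces to 157 mod 60 = 37; 18^37 ≡ 2 (mod 61).
Mod 67: 1177 ≡ 38; by Fermat, exponent reduces to 157 mod 66 = 25; 38^25 ≡ 38 (mod 67).
Combine by CRT: x ≡ 2 (mod 61), x ≡ 38 (mod 67) ⇒ x ≡ 3723 (mod 4087).

3723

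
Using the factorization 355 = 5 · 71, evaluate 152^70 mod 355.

214

Mod 5: 152 ≡ 2; by Fermat, exponent reduces to 70 mod 4 = 2; 2^2 ≡ 4 (mod 5).
Mod 71: 152 ≡ 10; since 70 | 70, by Fermat 10^70 ≡ 1 (mod 71).
Combine by CRT: x ≡ 4 (mod 5), x ≡ 1 (mod 71) ⇒ x ≡ 214 (mod 355).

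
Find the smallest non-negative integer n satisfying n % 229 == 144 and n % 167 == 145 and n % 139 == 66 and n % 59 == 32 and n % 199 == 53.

The moduli are pairwise coprime; M = 229·167·139·59·199 = 62412537757.
M/229 = 272543833; 272543833 ≡ 170 (mod 229); 170·163 ≡ 1, so inverse 163.
M/167 = 373727771; 373727771 ≡ 141 (mod 167); 141·122 ≡ 1, so inverse 122.
M/139 = 449011063; 449011063 ≡ 58 (mod 139); 58·12 ≡ 1, so inverse 12.
M/59 = 1057839623; 1057839623 ≡ 8 (mod 59); 8·37 ≡ 1, so inverse 37.
M/199 = 313630843; 313630843 ≡ 77 (mod 199); 77·168 ≡ 1, so inverse 168.
n ≡ 144·272543833·163 + 145·373727771·122 + 66·449011063·12 + 32·1057839623·37 + 53·313630843·168 = 17409061018766.
17409061018766 mod 62412537757 = 58375522320.

58375522320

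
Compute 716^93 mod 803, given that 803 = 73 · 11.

518

Mod 73: 716 ≡ 59; by Fermat, exponent reduces to 93 mod 72 = 21; 59^21 ≡ 7 (mod 73).
Mod 11: 716 ≡ 1; by Fermat, exponent reduces to 93 mod 10 = 3; 1^3 ≡ 1 (mod 11).
Combine by CRT: x ≡ 7 (mod 73), x ≡ 1 (mod 11) ⇒ x ≡ 518 (mod 803).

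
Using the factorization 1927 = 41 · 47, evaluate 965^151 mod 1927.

Mod 41: 965 ≡ 22; by Fermat, exponent reduces to 151 mod 40 = 31; 22^31 ≡ 34 (mod 41).
Mod 47: 965 ≡ 25; by Fermat, exponent reduces to 151 mod 46 = 13; 25^13 ≡ 16 (mod 47).
Combine by CRT: x ≡ 34 (mod 41), x ≡ 16 (mod 47) ⇒ x ≡ 157 (mod 1927).

157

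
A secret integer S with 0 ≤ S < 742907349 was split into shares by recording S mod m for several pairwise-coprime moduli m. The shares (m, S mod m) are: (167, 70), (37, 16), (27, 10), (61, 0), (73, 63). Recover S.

498238057

Combine the congruences pairwise.
From S ≡ 70 (mod 167) write S = 70 + 167t. Substituting into S ≡ 16 (mod 37) gives 167t ≡ 20 (mod 37), and since 19⁻¹ ≡ 2 (mod 37), t ≡ 3. Hence S ≡ 70 + 167·3 = 571 (mod 6179).
From S ≡ 571 (mod 6179) write S = 571 + 6179t. Substituting into S ≡ 10 (mod 27) gives 6179t ≡ 6 (mod 27), and since 23⁻¹ ≡ 20 (mod 27), t ≡ 12. Hence S ≡ 571 + 6179·12 = 74719 (mod 166833).
From S ≡ 74719 (mod 166833) write S = 74719 + 166833t. Substituting into S ≡ 0 (mod 61) gives 166833t ≡ 6 (mod 61), and since 59⁻¹ ≡ 30 (mod 61), t ≡ 58. Hence S ≡ 74719 + 166833·58 = 9751033 (mod 10176813).
From S ≡ 9751033 (mod 10176813) write S = 9751033 + 10176813t. Substituting into S ≡ 63 (mod 73) gives 10176813t ≡ 5 (mod 73), and since 29⁻¹ ≡ 68 (mod 73), t ≡ 48. Hence S ≡ 9751033 + 10176813·48 = 498238057 (mod 742907349).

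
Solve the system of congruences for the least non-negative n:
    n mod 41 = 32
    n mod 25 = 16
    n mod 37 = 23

24591

From n ≡ 32 (mod 41) write n = 32 + 41t. Substituting into n ≡ 16 (mod 25) gives 41t ≡ 9 (mod 25), and since 16⁻¹ ≡ 11 (mod 25), t ≡ 24. Hence n ≡ 32 + 41·24 = 1016 (mod 1025).
From n ≡ 1016 (mod 1025) write n = 1016 + 1025t. Substituting into n ≡ 23 (mod 37) gives 1025t ≡ 6 (mod 37), and since 26⁻¹ ≡ 10 (mod 37), t ≡ 23. Hence n ≡ 1016 + 1025·23 = 24591 (mod 37925).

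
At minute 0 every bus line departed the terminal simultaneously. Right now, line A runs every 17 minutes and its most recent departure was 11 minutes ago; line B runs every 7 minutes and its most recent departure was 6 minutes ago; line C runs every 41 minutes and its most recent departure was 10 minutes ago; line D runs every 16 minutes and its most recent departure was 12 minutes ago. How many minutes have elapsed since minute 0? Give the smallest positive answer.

65036

From t ≡ 11 (mod 17) write t = 11 + 17s. Substituting into t ≡ 6 (mod 7) gives 17s ≡ 2 (mod 7), and since 3⁻¹ ≡ 5 (mod 7), s ≡ 3. Hence t ≡ 11 + 17·3 = 62 (mod 119).
From t ≡ 62 (mod 119) write t = 62 + 119s. Substituting into t ≡ 10 (mod 41) gives 119s ≡ 30 (mod 41), and since 37⁻¹ ≡ 10 (mod 41), s ≡ 13. Hence t ≡ 62 + 119·13 = 1609 (mod 4879).
From t ≡ 1609 (mod 4879) write t = 1609 + 4879s. Substituting into t ≡ 12 (mod 16) gives 4879s ≡ 3 (mod 16), and since 15⁻¹ ≡ 15 (mod 16), s ≡ 13. Hence t ≡ 1609 + 4879·13 = 65036 (mod 78064).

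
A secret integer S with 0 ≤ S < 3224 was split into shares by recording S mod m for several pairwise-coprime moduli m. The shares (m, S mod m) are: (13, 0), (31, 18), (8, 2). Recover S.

The moduli are pairwise coprime; N = 13·31·8 = 3224.
N/13 = 248; 248 ≡ 1 (mod 13), inverse 1.
N/31 = 104; 104 ≡ 11 (mod 31); 11·17 ≡ 1, so inverse 17.
N/8 = 403; 403 ≡ 3 (mod 8); 3·3 ≡ 1, so inverse 3.
S ≡ 0·248·1 + 18·104·17 + 2·403·3 = 34242.
34242 mod 3224 = 2002.

2002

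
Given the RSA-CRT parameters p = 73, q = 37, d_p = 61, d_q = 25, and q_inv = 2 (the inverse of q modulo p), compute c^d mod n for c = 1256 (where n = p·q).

m₁ = c^(d_p) mod p: c ≡ 15 (mod 73), and 15^61 mod 73 = 26.
m₂ = c^(d_q) mod q: c ≡ 35 (mod 37), and 35^25 mod 37 = 17.
h = q_inv·(m₁ − m₂) mod p = 2·(26 − 17) mod 73 = 18.
m = m₂ + h·q = 17 + 18·37 = 683.

683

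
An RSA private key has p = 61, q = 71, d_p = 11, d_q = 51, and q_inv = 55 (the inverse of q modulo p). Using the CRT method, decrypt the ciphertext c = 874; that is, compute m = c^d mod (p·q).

m₁ = c^(d_p) mod p: c ≡ 20 (mod 61), and 20^11 mod 61 = 20.
m₂ = c^(d_q) mod q: c ≡ 22 (mod 71), and 22^51 mod 71 = 65.
h = q_inv·(m₁ − m₂) mod p = 55·(20 − 65) mod 61 = 26.
m = m₂ + h·q = 65 + 26·71 = 1911.

1911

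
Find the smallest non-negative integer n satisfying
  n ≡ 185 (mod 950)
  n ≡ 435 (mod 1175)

23935

Combine the congruences pairwise.
gcd(950, 1175) = 25 and 25 | (435 − 185), so the pair is consistent; merging gives n ≡ 23935 (mod 44650), where 44650 = lcm(950, 1175).
The solution is unique modulo lcm(950, 1175) = 44650.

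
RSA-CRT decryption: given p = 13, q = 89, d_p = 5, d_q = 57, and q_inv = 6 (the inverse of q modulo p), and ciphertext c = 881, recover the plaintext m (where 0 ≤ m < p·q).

m₁ = c^(d_p) mod p: c ≡ 10 (mod 13), and 10^5 mod 13 = 4.
m₂ = c^(d_q) mod q: c ≡ 80 (mod 89), and 80^57 mod 89 = 5.
h = q_inv·(m₁ − m₂) mod p = 6·(4 − 5) mod 13 = 7.
m = m₂ + h·q = 5 + 7·89 = 628.

628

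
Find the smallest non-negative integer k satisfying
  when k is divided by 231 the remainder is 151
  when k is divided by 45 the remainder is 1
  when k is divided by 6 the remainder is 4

1306

Combine the congruences pairwise.
gcd(231, 45) = 3 and 3 | (1 − 151), so the pair is consistent; merging gives k ≡ 1306 (mod 3465), where 3465 = lcm(231, 45).
gcd(3465, 6) = 3 and 3 | (4 − 1306), so the pair is consistent; merging gives k ≡ 1306 (mod 6930), where 6930 = lcm(3465, 6).
The solution is unique modulo lcm(231, 45, 6) = 6930.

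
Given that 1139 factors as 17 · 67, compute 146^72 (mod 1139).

Mod 17: 146 ≡ 10; by Fermat, exponent reduces to 72 mod 16 = 8; 10^8 ≡ 16 (mod 17).
Mod 67: 146 ≡ 12; by Fermat, exponent reduces to 72 mod 66 = 6; 12^6 ≡ 62 (mod 67).
Combine by CRT: x ≡ 16 (mod 17), x ≡ 62 (mod 67) ⇒ x ≡ 866 (mod 1139).

866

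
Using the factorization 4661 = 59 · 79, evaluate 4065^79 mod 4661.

4381

Mod 59: 4065 ≡ 53; by Fermat, exponent reduces to 79 mod 58 = 21; 53^21 ≡ 15 (mod 59).
Mod 79: 4065 ≡ 36; by Fermat, exponent reduces to 79 mod 78 = 1; 36^1 ≡ 36 (mod 79).
Combine by CRT: x ≡ 15 (mod 59), x ≡ 36 (mod 79) ⇒ x ≡ 4381 (mod 4661).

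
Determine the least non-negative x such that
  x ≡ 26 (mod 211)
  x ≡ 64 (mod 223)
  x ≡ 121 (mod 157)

The moduli are pairwise coprime; N = 211·223·157 = 7387321.
N/211 = 35011; 35011 ≡ 196 (mod 211); 196·14 ≡ 1, so inverse 14.
N/223 = 33127; 33127 ≡ 123 (mod 223); 123·194 ≡ 1, so inverse 194.
N/157 = 47053; 47053 ≡ 110 (mod 157); 110·10 ≡ 1, so inverse 10.
x ≡ 26·35011·14 + 64·33127·194 + 121·47053·10 = 480982966.
480982966 mod 7387321 = 807101.

807101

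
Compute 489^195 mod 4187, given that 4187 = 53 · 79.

Mod 53: 489 ≡ 12; by Fermat, exponent reduces to 195 mod 52 = 39; 12^39 ≡ 30 (mod 53).
Mod 79: 489 ≡ 15; by Fermat, exponent reduces to 195 mod 78 = 39; 15^39 ≡ 78 (mod 79).
Combine by CRT: x ≡ 30 (mod 53), x ≡ 78 (mod 79) ⇒ x ≡ 3475 (mod 4187).

3475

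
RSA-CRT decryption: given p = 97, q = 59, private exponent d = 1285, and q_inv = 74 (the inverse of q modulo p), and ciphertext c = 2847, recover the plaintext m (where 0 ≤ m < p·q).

430

d_p = d mod (p−1) = 1285 mod 96 = 37; d_q = d mod (q−1) = 9.
m₁ = c^(d_p) mod p: c ≡ 34 (mod 97), and 34^37 mod 97 = 42.
m₂ = c^(d_q) mod q: c ≡ 15 (mod 59), and 15^9 mod 59 = 17.
h = q_inv·(m₁ − m₂) mod p = 74·(42 − 17) mod 97 = 7.
m = m₂ + h·q = 17 + 7·59 = 430.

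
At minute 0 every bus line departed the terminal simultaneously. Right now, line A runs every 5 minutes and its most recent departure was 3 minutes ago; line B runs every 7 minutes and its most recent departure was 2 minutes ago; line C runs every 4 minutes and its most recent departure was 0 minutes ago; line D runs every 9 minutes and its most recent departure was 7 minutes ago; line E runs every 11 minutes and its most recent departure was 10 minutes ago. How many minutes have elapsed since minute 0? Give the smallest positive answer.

1528

The moduli are pairwise coprime; N = 5·7·4·9·11 = 13860.
N/5 = 2772; 2772 ≡ 2 (mod 5); 2·3 ≡ 1, so inverse 3.
N/7 = 1980; 1980 ≡ 6 (mod 7); 6·6 ≡ 1, so inverse 6.
N/4 = 3465; 3465 ≡ 1 (mod 4), inverse 1.
N/9 = 1540; 1540 ≡ 1 (mod 9), inverse 1.
N/11 = 1260; 1260 ≡ 6 (mod 11); 6·2 ≡ 1, so inverse 2.
t ≡ 3·2772·3 + 2·1980·6 + 0·3465·1 + 7·1540·1 + 10·1260·2 = 84688.
84688 mod 13860 = 1528.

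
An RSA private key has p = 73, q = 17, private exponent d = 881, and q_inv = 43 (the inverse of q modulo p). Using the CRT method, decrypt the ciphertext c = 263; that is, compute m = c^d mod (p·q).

960

d_p = d mod (p−1) = 881 mod 72 = 17; d_q = d mod (q−1) = 1.
m₁ = c^(d_p) mod p: c ≡ 44 (mod 73), and 44^17 mod 73 = 11.
m₂ = c^(d_q) mod q: c ≡ 8 (mod 17), and 8^1 mod 17 = 8.
h = q_inv·(m₁ − m₂) mod p = 43·(11 − 8) mod 73 = 56.
m = m₂ + h·q = 8 + 56·17 = 960.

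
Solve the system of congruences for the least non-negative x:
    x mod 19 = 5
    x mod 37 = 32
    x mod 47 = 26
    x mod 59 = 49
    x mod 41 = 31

Combine the congruences pairwise.
From x ≡ 5 (mod 19) write x = 5 + 19t. Substituting into x ≡ 32 (mod 37) gives 19t ≡ 27 (mod 37), and since 19⁻¹ ≡ 2 (mod 37), t ≡ 17. Hence x ≡ 5 + 19·17 = 328 (mod 703).
From x ≡ 328 (mod 703) write x = 328 + 703t. Substituting into x ≡ 26 (mod 47) gives 703t ≡ 27 (mod 47), and since 45⁻¹ ≡ 23 (mod 47), t ≡ 10. Hence x ≡ 328 + 703·10 = 7358 (mod 33041).
From x ≡ 7358 (mod 33041) write x = 7358 + 33041t. Substituting into x ≡ 49 (mod 59) gives 33041t ≡ 7 (mod 59), and since 1⁻¹ ≡ 1 (mod 59), t ≡ 7. Hence x ≡ 7358 + 33041·7 = 238645 (mod 1949419).
From x ≡ 238645 (mod 1949419) write x = 238645 + 1949419t. Substituting into x ≡ 31 (mod 41) gives 1949419t ≡ 6 (mod 41), and since 33⁻¹ ≡ 5 (mod 41), t ≡ 30. Hence x ≡ 238645 + 1949419·30 = 58721215 (mod 79926179).

58721215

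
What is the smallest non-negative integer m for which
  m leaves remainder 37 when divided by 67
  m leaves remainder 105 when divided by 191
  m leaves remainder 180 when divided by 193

The moduli are pairwise coprime; N = 67·191·193 = 2469821.
N/67 = 36863; 36863 ≡ 13 (mod 67); 13·31 ≡ 1, so inverse 31.
N/191 = 12931; 12931 ≡ 134 (mod 191); 134·67 ≡ 1, so inverse 67.
N/193 = 12797; 12797 ≡ 59 (mod 193); 59·36 ≡ 1, so inverse 36.
m ≡ 37·36863·31 + 105·12931·67 + 180·12797·36 = 216176006.
216176006 mod 2469821 = 1301579.

1301579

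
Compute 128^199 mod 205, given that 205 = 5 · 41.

197

Mod 5: 128 ≡ 3; by Fermat, exponent reduces to 199 mod 4 = 3; 3^3 ≡ 2 (mod 5).
Mod 41: 128 ≡ 5; by Fermat, exponent reduces to 199 mod 40 = 39; 5^39 ≡ 33 (mod 41).
Combine by CRT: x ≡ 2 (mod 5), x ≡ 33 (mod 41) ⇒ x ≡ 197 (mod 205).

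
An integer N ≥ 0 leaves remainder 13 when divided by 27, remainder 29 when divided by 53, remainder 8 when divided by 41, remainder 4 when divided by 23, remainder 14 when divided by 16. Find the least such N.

15786238

From N ≡ 13 (mod 27) write N = 13 + 27t. Substituting into N ≡ 29 (mod 53) gives 27t ≡ 16 (mod 53), and since 27⁻¹ ≡ 2 (mod 53), t ≡ 32. Hence N ≡ 13 + 27·32 = 877 (mod 1431).
From N ≡ 877 (mod 1431) write N = 877 + 1431t. Substituting into N ≡ 8 (mod 41) gives 1431t ≡ 33 (mod 41), and since 37⁻¹ ≡ 10 (mod 41), t ≡ 2. Hence N ≡ 877 + 1431·2 = 3739 (mod 58671).
From N ≡ 3739 (mod 58671) write N = 3739 + 58671t. Substituting into N ≡ 4 (mod 23) gives 58671t ≡ 14 (mod 23), and since 21⁻¹ ≡ 11 (mod 23), t ≡ 16. Hence N ≡ 3739 + 58671·16 = 942475 (mod 1349433).
From N ≡ 942475 (mod 1349433) write N = 942475 + 1349433t. Substituting into N ≡ 14 (mod 16) gives 1349433t ≡ 3 (mod 16), and since 9⁻¹ ≡ 9 (mod 16), t ≡ 11. Hence N ≡ 942475 + 1349433·11 = 15786238 (mod 21590928).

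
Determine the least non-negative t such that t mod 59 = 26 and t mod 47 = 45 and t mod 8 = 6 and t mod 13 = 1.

Combine the congruences pairwise.
From t ≡ 26 (mod 59) write t = 26 + 59s. Substituting into t ≡ 45 (mod 47) gives 59s ≡ 19 (mod 47), and since 12⁻¹ ≡ 4 (mod 47), s ≡ 29. Hence t ≡ 26 + 59·29 = 1737 (mod 2773).
From t ≡ 1737 (mod 2773) write t = 1737 + 2773s. Substituting into t ≡ 6 (mod 8) gives 2773s ≡ 5 (mod 8), and since 5⁻¹ ≡ 5 (mod 8), s ≡ 1. Hence t ≡ 1737 + 2773·1 = 4510 (mod 22184).
From t ≡ 4510 (mod 22184) write t = 4510 + 22184s. Substituting into t ≡ 1 (mod 13) gives 22184s ≡ 2 (mod 13), and since 6⁻¹ ≡ 11 (mod 13), s ≡ 9. Hence t ≡ 4510 + 22184·9 = 204166 (mod 288392).

204166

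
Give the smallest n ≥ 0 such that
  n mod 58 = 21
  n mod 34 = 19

427

Combine the congruences pairwise.
gcd(58, 34) = 2 and 2 | (19 − 21), so the pair is consistent; merging gives n ≡ 427 (mod 986), where 986 = lcm(58, 34).
The solution is unique modulo lcm(58, 34) = 986.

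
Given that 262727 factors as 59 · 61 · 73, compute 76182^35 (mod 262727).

Mod 59: 76182 ≡ 13; 13^35 ≡ 40 (mod 59).
Mod 61: 76182 ≡ 54; 54^35 ≡ 32 (mod 61).
Mod 73: 76182 ≡ 43; 43^35 ≡ 56 (mod 73).
Combine by CRT: x ≡ 40 (mod 59), x ≡ 32 (mod 61), x ≡ 56 (mod 73) ⇒ x ≡ 227013 (mod 262727).

227013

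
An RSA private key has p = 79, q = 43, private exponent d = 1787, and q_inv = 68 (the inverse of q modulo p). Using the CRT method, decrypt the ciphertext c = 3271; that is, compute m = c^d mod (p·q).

d_p = d mod (p−1) = 1787 mod 78 = 71; d_q = d mod (q−1) = 23.
m₁ = c^(d_p) mod p: c ≡ 32 (mod 79), and 32^71 mod 79 = 16.
m₂ = c^(d_q) mod q: c ≡ 3 (mod 43), and 3^23 mod 43 = 34.
h = q_inv·(m₁ − m₂) mod p = 68·(16 − 34) mod 79 = 40.
m = m₂ + h·q = 34 + 40·43 = 1754.

1754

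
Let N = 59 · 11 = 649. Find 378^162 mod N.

181

Mod 59: 378 ≡ 24; by Fermat, exponent reduces to 162 mod 58 = 46; 24^46 ≡ 4 (mod 59).
Mod 11: 378 ≡ 4; by Fermat, exponent reduces to 162 mod 10 = 2; 4^2 ≡ 5 (mod 11).
Combine by CRT: x ≡ 4 (mod 59), x ≡ 5 (mod 11) ⇒ x ≡ 181 (mod 649).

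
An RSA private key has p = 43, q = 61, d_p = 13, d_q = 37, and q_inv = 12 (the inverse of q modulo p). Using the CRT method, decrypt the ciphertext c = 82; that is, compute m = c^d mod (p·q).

204

m₁ = c^(d_p) mod p: c ≡ 39 (mod 43), and 39^13 mod 43 = 32.
m₂ = c^(d_q) mod q: c ≡ 21 (mod 61), and 21^37 mod 61 = 21.
h = q_inv·(m₁ − m₂) mod p = 12·(32 − 21) mod 43 = 3.
m = m₂ + h·q = 21 + 3·61 = 204.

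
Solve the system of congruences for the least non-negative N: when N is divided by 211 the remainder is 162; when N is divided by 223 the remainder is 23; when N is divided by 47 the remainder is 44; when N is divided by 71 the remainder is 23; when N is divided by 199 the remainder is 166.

The moduli are pairwise coprime; M = 211·223·47·71·199 = 31246156339.
M/211 = 148086049; 148086049 ≡ 130 (mod 211); 130·112 ≡ 1, so inverse 112.
M/223 = 140117293; 140117293 ≡ 149 (mod 223); 149·3 ≡ 1, so inverse 3.
M/47 = 664811837; 664811837 ≡ 33 (mod 47); 33·10 ≡ 1, so inverse 10.
M/71 = 440086709; 440086709 ≡ 25 (mod 71); 25·54 ≡ 1, so inverse 54.
M/199 = 157015861; 157015861 ≡ 85 (mod 199); 85·96 ≡ 1, so inverse 96.
N ≡ 162·148086049·112 + 23·140117293·3 + 44·664811837·10 + 23·440086709·54 + 166·157015861·96 = 6037851028027.
6037851028027 mod 31246156339 = 7342854600.

7342854600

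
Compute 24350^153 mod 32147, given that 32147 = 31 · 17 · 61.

10381

Mod 31: 24350 ≡ 15; by Fermat, exponent reduces to 153 mod 30 = 3; 15^3 ≡ 27 (mod 31).
Mod 17: 24350 ≡ 6; by Fermat, exponent reduces to 153 mod 16 = 9; 6^9 ≡ 11 (mod 17).
Mod 61: 24350 ≡ 11; by Fermat, exponent reduces to 153 mod 60 = 33; 11^33 ≡ 11 (mod 61).
Combine by CRT: x ≡ 27 (mod 31), x ≡ 11 (mod 17), x ≡ 11 (mod 61) ⇒ x ≡ 10381 (mod 32147).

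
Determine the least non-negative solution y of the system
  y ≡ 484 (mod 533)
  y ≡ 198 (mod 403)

2616

gcd(533, 403) = 13 and 13 | (198 − 484), so the pair is consistent; merging gives y ≡ 2616 (mod 16523), where 16523 = lcm(533, 403).
The solution is unique modulo lcm(533, 403) = 16523.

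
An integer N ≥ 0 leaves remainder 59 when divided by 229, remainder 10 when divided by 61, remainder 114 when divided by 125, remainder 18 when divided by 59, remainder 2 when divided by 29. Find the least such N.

Combine the congruences pairwise.
From N ≡ 59 (mod 229) write N = 59 + 229t. Substituting into N ≡ 10 (mod 61) gives 229t ≡ 12 (mod 61), and since 46⁻¹ ≡ 4 (mod 61), t ≡ 48. Hence N ≡ 59 + 229·48 = 11051 (mod 13969).
From N ≡ 11051 (mod 13969) write N = 11051 + 13969t. Substituting into N ≡ 114 (mod 125) gives 13969t ≡ 63 (mod 125), and since 94⁻¹ ≡ 4 (mod 125), t ≡ 2. Hence N ≡ 11051 + 13969·2 = 38989 (mod 1746125).
From N ≡ 38989 (mod 1746125) write N = 38989 + 1746125t. Substituting into N ≡ 18 (mod 59) gives 1746125t ≡ 28 (mod 59), and since 20⁻¹ ≡ 3 (mod 59), t ≡ 25. Hence N ≡ 38989 + 1746125·25 = 43692114 (mod 103021375).
From N ≡ 43692114 (mod 103021375) write N = 43692114 + 103021375t. Substituting into N ≡ 2 (mod 29) gives 103021375t ≡ 13 (mod 29), and since 6⁻¹ ≡ 5 (mod 29), t ≡ 7. Hence N ≡ 43692114 + 103021375·7 = 764841739 (mod 2987619875).

764841739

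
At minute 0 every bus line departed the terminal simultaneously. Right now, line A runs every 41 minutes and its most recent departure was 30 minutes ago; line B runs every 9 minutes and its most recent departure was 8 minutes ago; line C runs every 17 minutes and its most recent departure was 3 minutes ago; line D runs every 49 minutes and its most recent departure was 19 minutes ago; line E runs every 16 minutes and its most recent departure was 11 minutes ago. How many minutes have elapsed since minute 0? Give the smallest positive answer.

From t ≡ 30 (mod 41) write t = 30 + 41s. Substituting into t ≡ 8 (mod 9) gives 41s ≡ 5 (mod 9), and since 5⁻¹ ≡ 2 (mod 9), s ≡ 1. Hence t ≡ 30 + 41·1 = 71 (mod 369).
From t ≡ 71 (mod 369) write t = 71 + 369s. Substituting into t ≡ 3 (mod 17) gives 369s ≡ 0 (mod 17), and since 12⁻¹ ≡ 10 (mod 17), s ≡ 0. Hence t ≡ 71 + 369·0 = 71 (mod 6273).
From t ≡ 71 (mod 6273) write t = 71 + 6273s. Substituting into t ≡ 19 (mod 49) gives 6273s ≡ 46 (mod 49), and since 1⁻¹ ≡ 1 (mod 49), s ≡ 46. Hence t ≡ 71 + 6273·46 = 288629 (mod 307377).
From t ≡ 288629 (mod 307377) write t = 288629 + 307377s. Substituting into t ≡ 11 (mod 16) gives 307377s ≡ 6 (mod 16), and since 1⁻¹ ≡ 1 (mod 16), s ≡ 6. Hence t ≡ 288629 + 307377·6 = 2132891 (mod 4918032).

2132891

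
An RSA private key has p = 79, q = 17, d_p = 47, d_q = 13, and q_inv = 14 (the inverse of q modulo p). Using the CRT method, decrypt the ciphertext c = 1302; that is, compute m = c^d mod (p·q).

1048

m₁ = c^(d_p) mod p: c ≡ 38 (mod 79), and 38^47 mod 79 = 21.
m₂ = c^(d_q) mod q: c ≡ 10 (mod 17), and 10^13 mod 17 = 11.
h = q_inv·(m₁ − m₂) mod p = 14·(21 − 11) mod 79 = 61.
m = m₂ + h·q = 11 + 61·17 = 1048.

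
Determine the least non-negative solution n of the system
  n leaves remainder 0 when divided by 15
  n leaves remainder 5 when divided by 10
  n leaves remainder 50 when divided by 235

Combine the congruences pairwise.
gcd(15, 10) = 5 and 5 | (5 − 0), so the pair is consistent; merging gives n ≡ 15 (mod 30), where 30 = lcm(15, 10).
gcd(30, 235) = 5 and 5 | (50 − 15), so the pair is consistent; merging gives n ≡ 285 (mod 1410), where 1410 = lcm(30, 235).
The solution is unique modulo lcm(15, 10, 235) = 1410.

285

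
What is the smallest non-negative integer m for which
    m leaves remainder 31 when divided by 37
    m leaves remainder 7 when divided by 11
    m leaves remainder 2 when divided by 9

623

From m ≡ 31 (mod 37) write m = 31 + 37t. Substituting into m ≡ 7 (mod 11) gives 37t ≡ 9 (mod 11), and since 4⁻¹ ≡ 3 (mod 11), t ≡ 5. Hence m ≡ 31 + 37·5 = 216 (mod 407).
From m ≡ 216 (mod 407) write m = 216 + 407t. Substituting into m ≡ 2 (mod 9) gives 407t ≡ 2 (mod 9), and since 2⁻¹ ≡ 5 (mod 9), t ≡ 1. Hence m ≡ 216 + 407·1 = 623 (mod 3663).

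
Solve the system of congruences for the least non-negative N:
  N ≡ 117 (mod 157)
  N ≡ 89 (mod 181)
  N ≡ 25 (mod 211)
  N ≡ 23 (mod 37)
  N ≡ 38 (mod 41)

5439577704

Combine the congruences pairwise.
From N ≡ 117 (mod 157) write N = 117 + 157t. Substituting into N ≡ 89 (mod 181) gives 157t ≡ 153 (mod 181), and since 157⁻¹ ≡ 98 (mod 181), t ≡ 152. Hence N ≡ 117 + 157·152 = 23981 (mod 28417).
From N ≡ 23981 (mod 28417) write N = 23981 + 28417t. Substituting into N ≡ 25 (mod 211) gives 28417t ≡ 98 (mod 211), and since 143⁻¹ ≡ 121 (mod 211), t ≡ 42. Hence N ≡ 23981 + 28417·42 = 1217495 (mod 5995987).
From N ≡ 1217495 (mod 5995987) write N = 1217495 + 5995987t. Substituting into N ≡ 23 (mod 37) gives 5995987t ≡ 13 (mod 37), and since 26⁻¹ ≡ 10 (mod 37), t ≡ 19. Hence N ≡ 1217495 + 5995987·19 = 115141248 (mod 221851519).
From N ≡ 115141248 (mod 221851519) write N = 115141248 + 221851519t. Substituting into N ≡ 38 (mod 41) gives 221851519t ≡ 33 (mod 41), and since 27⁻¹ ≡ 38 (mod 41), t ≡ 24. Hence N ≡ 115141248 + 221851519·24 = 5439577704 (mod 9095912279).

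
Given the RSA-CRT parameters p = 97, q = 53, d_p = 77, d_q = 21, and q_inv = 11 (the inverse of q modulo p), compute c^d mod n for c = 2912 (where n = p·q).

65

m₁ = c^(d_p) mod p: c ≡ 2 (mod 97), and 2^77 mod 97 = 65.
m₂ = c^(d_q) mod q: c ≡ 50 (mod 53), and 50^21 mod 53 = 12.
h = q_inv·(m₁ − m₂) mod p = 11·(65 − 12) mod 97 = 1.
m = m₂ + h·q = 12 + 1·53 = 65.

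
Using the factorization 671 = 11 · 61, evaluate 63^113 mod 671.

Mod 11: 63 ≡ 8; by Fermat, exponent reduces to 113 mod 10 = 3; 8^3 ≡ 6 (mod 11).
Mod 61: 63 ≡ 2; by Fermat, exponent reduces to 113 mod 60 = 53; 2^53 ≡ 51 (mod 61).
Combine by CRT: x ≡ 6 (mod 11), x ≡ 51 (mod 61) ⇒ x ≡ 600 (mod 671).

600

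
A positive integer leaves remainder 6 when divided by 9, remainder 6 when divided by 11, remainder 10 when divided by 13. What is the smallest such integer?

699

Combine the congruences pairwise.
From m ≡ 6 (mod 9) write m = 6 + 9t. Substituting into m ≡ 6 (mod 11) gives 9t ≡ 0 (mod 11), and since 9⁻¹ ≡ 5 (mod 11), t ≡ 0. Hence m ≡ 6 + 9·0 = 6 (mod 99).
From m ≡ 6 (mod 99) write m = 6 + 99t. Substituting into m ≡ 10 (mod 13) gives 99t ≡ 4 (mod 13), and since 8⁻¹ ≡ 5 (mod 13), t ≡ 7. Hence m ≡ 6 + 99·7 = 699 (mod 1287).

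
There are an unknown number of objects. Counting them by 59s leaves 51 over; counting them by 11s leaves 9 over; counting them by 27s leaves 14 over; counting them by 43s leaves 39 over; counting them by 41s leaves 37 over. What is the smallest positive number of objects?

16866617

The moduli are pairwise coprime; M = 59·11·27·43·41 = 30893049.
M/59 = 523611; 523611 ≡ 45 (mod 59); 45·21 ≡ 1, so inverse 21.
M/11 = 2808459; 2808459 ≡ 5 (mod 11); 5·9 ≡ 1, so inverse 9.
M/27 = 1144187; 1144187 ≡ 8 (mod 27); 8·17 ≡ 1, so inverse 17.
M/43 = 718443; 718443 ≡ 42 (mod 43); 42·42 ≡ 1, so inverse 42.
M/41 = 753489; 753489 ≡ 32 (mod 41); 32·9 ≡ 1, so inverse 9.
N ≡ 51·523611·21 + 9·2808459·9 + 14·1144187·17 + 39·718443·42 + 37·753489·9 = 2488310537.
2488310537 mod 30893049 = 16866617.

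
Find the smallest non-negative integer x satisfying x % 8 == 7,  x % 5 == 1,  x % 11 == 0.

The moduli are pairwise coprime; N = 8·5·11 = 440.
N/8 = 55; 55 ≡ 7 (mod 8); 7·7 ≡ 1, so inverse 7.
N/5 = 88; 88 ≡ 3 (mod 5); 3·2 ≡ 1, so inverse 2.
N/11 = 40; 40 ≡ 7 (mod 11); 7·8 ≡ 1, so inverse 8.
x ≡ 7·55·7 + 1·88·2 + 0·40·8 = 2871.
2871 mod 440 = 231.

231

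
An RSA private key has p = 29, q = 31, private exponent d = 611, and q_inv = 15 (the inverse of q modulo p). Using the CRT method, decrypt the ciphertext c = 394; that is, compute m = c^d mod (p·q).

389

d_p = d mod (p−1) = 611 mod 28 = 23; d_q = d mod (q−1) = 11.
m₁ = c^(d_p) mod p: c ≡ 17 (mod 29), and 17^23 mod 29 = 12.
m₂ = c^(d_q) mod q: c ≡ 22 (mod 31), and 22^11 mod 31 = 17.
h = q_inv·(m₁ − m₂) mod p = 15·(12 − 17) mod 29 = 12.
m = m₂ + h·q = 17 + 12·31 = 389.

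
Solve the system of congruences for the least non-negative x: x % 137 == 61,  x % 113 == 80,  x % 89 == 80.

70479

Combine the congruences pairwise.
From x ≡ 61 (mod 137) write x = 61 + 137t. Substituting into x ≡ 80 (mod 113) gives 137t ≡ 19 (mod 113), and since 24⁻¹ ≡ 33 (mod 113), t ≡ 62. Hence x ≡ 61 + 137·62 = 8555 (mod 15481).
From x ≡ 8555 (mod 15481) write x = 8555 + 15481t. Substituting into x ≡ 80 (mod 89) gives 15481t ≡ 69 (mod 89), and since 84⁻¹ ≡ 71 (mod 89), t ≡ 4. Hence x ≡ 8555 + 15481·4 = 70479 (mod 1377809).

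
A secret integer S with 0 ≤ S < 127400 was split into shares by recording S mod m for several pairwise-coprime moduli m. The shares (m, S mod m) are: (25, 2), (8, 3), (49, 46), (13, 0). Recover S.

42627

The moduli are pairwise coprime; N = 25·8·49·13 = 127400.
N/25 = 5096; 5096 ≡ 21 (mod 25); 21·6 ≡ 1, so inverse 6.
N/8 = 15925; 15925 ≡ 5 (mod 8); 5·5 ≡ 1, so inverse 5.
N/49 = 2600; 2600 ≡ 3 (mod 49); 3·33 ≡ 1, so inverse 33.
N/13 = 9800; 9800 ≡ 11 (mod 13); 11·6 ≡ 1, so inverse 6.
S ≡ 2·5096·6 + 3·15925·5 + 46·2600·33 + 0·9800·6 = 4246827.
4246827 mod 127400 = 42627.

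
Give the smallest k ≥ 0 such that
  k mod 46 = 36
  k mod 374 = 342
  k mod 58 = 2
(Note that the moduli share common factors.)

230726

Combine the congruences pairwise.
gcd(46, 374) = 2 and 2 | (342 − 36), so the pair is consistent; merging gives k ≡ 7074 (mod 8602), where 8602 = lcm(46, 374).
gcd(8602, 58) = 2 and 2 | (2 − 7074), so the pair is consistent; merging gives k ≡ 230726 (mod 249458), where 249458 = lcm(8602, 58).
The solution is unique modulo lcm(46, 374, 58) = 249458.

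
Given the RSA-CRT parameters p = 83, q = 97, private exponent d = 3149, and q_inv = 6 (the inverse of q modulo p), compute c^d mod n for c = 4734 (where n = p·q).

2179

d_p = d mod (p−1) = 3149 mod 82 = 33; d_q = d mod (q−1) = 77.
m₁ = c^(d_p) mod p: c ≡ 3 (mod 83), and 3^33 mod 83 = 21.
m₂ = c^(d_q) mod q: c ≡ 78 (mod 97), and 78^77 mod 97 = 45.
h = q_inv·(m₁ − m₂) mod p = 6·(21 − 45) mod 83 = 22.
m = m₂ + h·q = 45 + 22·97 = 2179.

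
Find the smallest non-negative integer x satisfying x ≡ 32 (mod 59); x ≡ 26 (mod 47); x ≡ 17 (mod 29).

40211

The moduli are pairwise coprime; N = 59·47·29 = 80417.
N/59 = 1363; 1363 ≡ 6 (mod 59); 6·10 ≡ 1, so inverse 10.
N/47 = 1711; 1711 ≡ 19 (mod 47); 19·5 ≡ 1, so inverse 5.
N/29 = 2773; 2773 ≡ 18 (mod 29); 18·21 ≡ 1, so inverse 21.
x ≡ 32·1363·10 + 26·1711·5 + 17·2773·21 = 1648551.
1648551 mod 80417 = 40211.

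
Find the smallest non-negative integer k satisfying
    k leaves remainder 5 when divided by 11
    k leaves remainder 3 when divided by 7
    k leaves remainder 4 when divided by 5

The moduli are pairwise coprime; N = 11·7·5 = 385.
N/11 = 35; 35 ≡ 2 (mod 11); 2·6 ≡ 1, so inverse 6.
N/7 = 55; 55 ≡ 6 (mod 7); 6·6 ≡ 1, so inverse 6.
N/5 = 77; 77 ≡ 2 (mod 5); 2·3 ≡ 1, so inverse 3.
k ≡ 5·35·6 + 3·55·6 + 4·77·3 = 2964.
2964 mod 385 = 269.

269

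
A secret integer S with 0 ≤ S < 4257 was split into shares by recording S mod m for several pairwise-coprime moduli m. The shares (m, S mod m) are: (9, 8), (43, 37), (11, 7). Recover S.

From S ≡ 8 (mod 9) write S = 8 + 9t. Substituting into S ≡ 37 (mod 43) gives 9t ≡ 29 (mod 43), and since 9⁻¹ ≡ 24 (mod 43), t ≡ 8. Hence S ≡ 8 + 9·8 = 80 (mod 387).
From S ≡ 80 (mod 387) write S = 80 + 387t. Substituting into S ≡ 7 (mod 11) gives 387t ≡ 4 (mod 11), and since 2⁻¹ ≡ 6 (mod 11), t ≡ 2. Hence S ≡ 80 + 387·2 = 854 (mod 4257).

854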